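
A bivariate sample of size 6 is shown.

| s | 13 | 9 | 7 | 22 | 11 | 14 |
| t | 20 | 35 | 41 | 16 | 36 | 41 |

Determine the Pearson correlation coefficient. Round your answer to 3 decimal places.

n = 6, Σs = 76, Σt = 189, Σs² = 1100, Σt² = 6539, Σst = 2184
nΣst − ΣsΣt = 13104 − 14364 = -1260
nΣs² − (Σs)² = 6600 − 5776 = 824; nΣt² − (Σt)² = 39234 − 35721 = 3513
r = -1260 / √(824 × 3513) = -1260 / 1701.3853 ≈ -0.741

-0.741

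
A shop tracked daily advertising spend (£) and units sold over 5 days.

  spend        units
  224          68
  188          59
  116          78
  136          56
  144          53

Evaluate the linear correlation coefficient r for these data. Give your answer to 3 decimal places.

n = 5, Σx = 808, Σy = 314, Σx² = 138208, Σy² = 20134, Σxy = 50620
nΣxy − ΣxΣy = 253100 − 253712 = -612
nΣx² − (Σx)² = 691040 − 652864 = 38176; nΣy² − (Σy)² = 100670 − 98596 = 2074
r = -612 / √(38176 × 2074) = -612 / 8898.1472 ≈ -0.069

-0.069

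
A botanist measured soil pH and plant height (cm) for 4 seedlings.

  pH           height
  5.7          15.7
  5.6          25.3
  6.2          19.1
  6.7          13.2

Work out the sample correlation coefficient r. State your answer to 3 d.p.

n = 4, Σx = 24.2, Σy = 73.3, Σx² = 147.18, Σy² = 1425.63, Σxy = 438.03
nΣxy − ΣxΣy = 1752.12 − 1773.86 = -21.74
nΣx² − (Σx)² = 588.72 − 585.64 = 3.08; nΣy² − (Σy)² = 5702.52 − 5372.89 = 329.63
r = -21.74 / √(3.08 × 329.63) = -21.74 / 31.8632 ≈ -0.682

-0.682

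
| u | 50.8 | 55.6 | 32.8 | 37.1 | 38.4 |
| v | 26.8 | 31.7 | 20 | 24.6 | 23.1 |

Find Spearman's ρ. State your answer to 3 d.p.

0.900

Rank u: 4, 5, 1, 2, 3
Rank v: 4, 5, 1, 3, 2
d = rank(u) − rank(v): 0, 0, 0, -1, 1; Σd² = 2
ρ = 1 − 6Σd² / [n(n²−1)] = 1 − 6×2 / (5×24) = 1 − 12/120 ≈ 0.900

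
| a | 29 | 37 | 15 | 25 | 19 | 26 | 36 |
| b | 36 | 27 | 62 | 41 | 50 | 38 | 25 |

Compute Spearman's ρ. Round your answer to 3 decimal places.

-0.964

Rank a: 5, 7, 1, 3, 2, 4, 6
Rank b: 3, 2, 7, 5, 6, 4, 1
d = rank(a) − rank(b): 2, 5, -6, -2, -4, 0, 5; Σd² = 110
ρ = 1 − 6Σd² / [n(n²−1)] = 1 − 6×110 / (7×48) = 1 − 660/336 ≈ -0.964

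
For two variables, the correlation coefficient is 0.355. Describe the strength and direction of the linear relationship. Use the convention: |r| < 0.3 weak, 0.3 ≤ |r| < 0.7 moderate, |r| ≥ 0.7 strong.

moderate positive

r = 0.355 > 0 so the relationship is positive.
|r| = 0.355, which falls in the moderate range.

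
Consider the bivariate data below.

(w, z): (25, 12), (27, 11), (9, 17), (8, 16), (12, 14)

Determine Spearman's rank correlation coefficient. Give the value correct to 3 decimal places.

-0.900

Rank w: 4, 5, 2, 1, 3
Rank z: 2, 1, 5, 4, 3
d = rank(w) − rank(z): 2, 4, -3, -3, 0; Σd² = 38
ρ = 1 − 6Σd² / [n(n²−1)] = 1 − 6×38 / (5×24) = 1 − 228/120 ≈ -0.900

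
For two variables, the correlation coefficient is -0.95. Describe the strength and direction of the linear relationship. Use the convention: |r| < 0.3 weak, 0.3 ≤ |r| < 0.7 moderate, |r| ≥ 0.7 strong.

strong negative

r = -0.95 < 0 so the relationship is negative.
|r| = 0.95, which falls in the strong range.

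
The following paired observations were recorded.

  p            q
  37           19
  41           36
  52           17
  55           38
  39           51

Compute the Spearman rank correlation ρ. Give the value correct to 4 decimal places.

0.0000

Rank p: 1, 3, 4, 5, 2
Rank q: 2, 3, 1, 4, 5
d = rank(p) − rank(q): -1, 0, 3, 1, -3; Σd² = 20
ρ = 1 − 6Σd² / [n(n²−1)] = 1 − 6×20 / (5×24) = 1 − 120/120 ≈ 0.0000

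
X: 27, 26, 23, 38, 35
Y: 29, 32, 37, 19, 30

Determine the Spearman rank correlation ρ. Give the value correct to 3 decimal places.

-0.900

Rank X: 3, 2, 1, 5, 4
Rank Y: 2, 4, 5, 1, 3
d = rank(X) − rank(Y): 1, -2, -4, 4, 1; Σd² = 38
ρ = 1 − 6Σd² / [n(n²−1)] = 1 − 6×38 / (5×24) = 1 − 228/120 ≈ -0.900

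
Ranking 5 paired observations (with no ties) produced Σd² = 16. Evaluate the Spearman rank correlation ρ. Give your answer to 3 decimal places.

ρ = 1 − 6Σd² / [n(n²−1)] = 1 − 6×16 / (5×24)
  = 1 − 96/120 = 1 − 0.8000 ≈ 0.200

0.200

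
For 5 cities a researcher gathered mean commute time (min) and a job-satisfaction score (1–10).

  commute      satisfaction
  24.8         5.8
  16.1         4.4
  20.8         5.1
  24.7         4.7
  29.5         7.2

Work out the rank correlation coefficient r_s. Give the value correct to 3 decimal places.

Rank commute: 4, 1, 2, 3, 5
Rank satisfaction: 4, 1, 3, 2, 5
d = rank(commute) − rank(satisfaction): 0, 0, -1, 1, 0; Σd² = 2
ρ = 1 − 6Σd² / [n(n²−1)] = 1 − 6×2 / (5×24) = 1 − 12/120 ≈ 0.900

0.900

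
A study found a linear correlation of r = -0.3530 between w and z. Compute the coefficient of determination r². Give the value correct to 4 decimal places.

0.1246

r² = (-0.3530)² = 0.1246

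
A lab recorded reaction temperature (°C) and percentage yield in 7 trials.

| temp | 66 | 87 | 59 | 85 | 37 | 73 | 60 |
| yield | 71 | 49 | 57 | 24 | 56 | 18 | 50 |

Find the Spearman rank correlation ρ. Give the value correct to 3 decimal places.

Rank temp: 4, 7, 2, 6, 1, 5, 3
Rank yield: 7, 3, 6, 2, 5, 1, 4
d = rank(temp) − rank(yield): -3, 4, -4, 4, -4, 4, -1; Σd² = 90
ρ = 1 − 6Σd² / [n(n²−1)] = 1 − 6×90 / (7×48) = 1 − 540/336 ≈ -0.607

-0.607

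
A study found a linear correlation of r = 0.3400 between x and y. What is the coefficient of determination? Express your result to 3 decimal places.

0.116

r² = (0.3400)² = 0.116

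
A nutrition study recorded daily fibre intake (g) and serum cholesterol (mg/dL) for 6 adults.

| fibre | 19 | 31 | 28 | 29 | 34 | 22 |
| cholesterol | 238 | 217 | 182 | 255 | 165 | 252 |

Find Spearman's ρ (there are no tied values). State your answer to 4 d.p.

-0.4857

Rank fibre: 1, 5, 3, 4, 6, 2
Rank cholesterol: 4, 3, 2, 6, 1, 5
d = rank(fibre) − rank(cholesterol): -3, 2, 1, -2, 5, -3; Σd² = 52
ρ = 1 − 6Σd² / [n(n²−1)] = 1 − 6×52 / (6×35) = 1 − 312/210 ≈ -0.4857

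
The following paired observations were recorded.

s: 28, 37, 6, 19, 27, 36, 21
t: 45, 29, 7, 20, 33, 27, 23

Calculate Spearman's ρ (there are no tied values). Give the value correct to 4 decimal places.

Rank s: 5, 7, 1, 2, 4, 6, 3
Rank t: 7, 5, 1, 2, 6, 4, 3
d = rank(s) − rank(t): -2, 2, 0, 0, -2, 2, 0; Σd² = 16
ρ = 1 − 6Σd² / [n(n²−1)] = 1 − 6×16 / (7×48) = 1 − 96/336 ≈ 0.7143

0.7143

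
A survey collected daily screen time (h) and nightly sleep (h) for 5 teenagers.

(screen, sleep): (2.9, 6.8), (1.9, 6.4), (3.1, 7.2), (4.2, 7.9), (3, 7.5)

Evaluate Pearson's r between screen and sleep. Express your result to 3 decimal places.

n = 5, Σx = 15.1, Σy = 35.8, Σx² = 48.27, Σy² = 257.7, Σxy = 109.88
nΣxy − ΣxΣy = 549.4 − 540.58 = 8.82
nΣx² − (Σx)² = 241.35 − 228.01 = 13.34; nΣy² − (Σy)² = 1288.5 − 1281.64 = 6.86
r = 8.82 / √(13.34 × 6.86) = 8.82 / 9.5662 ≈ 0.922

0.922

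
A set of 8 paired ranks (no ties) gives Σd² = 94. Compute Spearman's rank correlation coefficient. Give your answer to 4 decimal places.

-0.1190

ρ = 1 − 6Σd² / [n(n²−1)] = 1 − 6×94 / (8×63)
  = 1 − 564/504 = 1 − 1.11905 ≈ -0.1190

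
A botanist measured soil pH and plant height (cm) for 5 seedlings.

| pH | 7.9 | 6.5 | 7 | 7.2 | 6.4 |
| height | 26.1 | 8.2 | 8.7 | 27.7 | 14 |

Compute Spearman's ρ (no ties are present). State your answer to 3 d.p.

Rank pH: 5, 2, 3, 4, 1
Rank height: 4, 1, 2, 5, 3
d = rank(pH) − rank(height): 1, 1, 1, -1, -2; Σd² = 8
ρ = 1 − 6Σd² / [n(n²−1)] = 1 − 6×8 / (5×24) = 1 − 48/120 ≈ 0.600

0.600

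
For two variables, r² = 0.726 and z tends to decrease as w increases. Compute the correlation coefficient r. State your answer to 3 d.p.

|r| = √0.726 = 0.852
The association is negative, so r = −0.852.

-0.852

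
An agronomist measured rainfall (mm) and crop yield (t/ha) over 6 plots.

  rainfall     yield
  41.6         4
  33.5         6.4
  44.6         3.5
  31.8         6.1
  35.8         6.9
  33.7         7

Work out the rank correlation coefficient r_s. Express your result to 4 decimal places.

-0.4857

Rank rainfall: 5, 2, 6, 1, 4, 3
Rank yield: 2, 4, 1, 3, 5, 6
d = rank(rainfall) − rank(yield): 3, -2, 5, -2, -1, -3; Σd² = 52
ρ = 1 − 6Σd² / [n(n²−1)] = 1 − 6×52 / (6×35) = 1 − 312/210 ≈ -0.4857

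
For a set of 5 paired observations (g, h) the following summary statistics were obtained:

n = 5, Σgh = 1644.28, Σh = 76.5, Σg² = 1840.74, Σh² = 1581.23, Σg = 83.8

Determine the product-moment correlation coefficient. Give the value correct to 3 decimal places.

0.855

r = (nΣgh − ΣgΣh) / √[(nΣg² − (Σg)²)(nΣh² − (Σh)²)]
Numerator: 5×1644.28 − 83.8×76.5 = 1810.7
Denominator: √[(9203.7 − 7022.44)(7906.15 − 5852.25)] = √[2181.26 × 2053.9] = 2116.6223
r = 1810.7 / 2116.6223 ≈ 0.855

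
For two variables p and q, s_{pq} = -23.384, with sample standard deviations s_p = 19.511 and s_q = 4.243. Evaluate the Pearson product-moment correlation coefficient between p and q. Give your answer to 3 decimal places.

-0.282

r = Cov(p,q) / (s_p · s_q) = -23.384 / (19.511 × 4.243)
  = -23.384 / 82.7852 ≈ -0.282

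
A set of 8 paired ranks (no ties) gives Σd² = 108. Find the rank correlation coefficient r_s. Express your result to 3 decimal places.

ρ = 1 − 6Σd² / [n(n²−1)] = 1 − 6×108 / (8×63)
  = 1 − 648/504 = 1 − 1.2857 ≈ -0.286

-0.286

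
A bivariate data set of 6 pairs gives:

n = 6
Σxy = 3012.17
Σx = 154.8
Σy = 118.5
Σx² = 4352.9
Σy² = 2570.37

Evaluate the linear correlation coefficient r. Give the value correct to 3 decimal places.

r = (nΣxy − ΣxΣy) / √[(nΣx² − (Σx)²)(nΣy² − (Σy)²)]
Numerator: 6×3012.17 − 154.8×118.5 = -270.78
Denominator: √[(26117.4 − 23963.04)(15422.22 − 14042.25)] = √[2154.36 × 1379.97] = 1724.2251
r = -270.78 / 1724.2251 ≈ -0.157

-0.157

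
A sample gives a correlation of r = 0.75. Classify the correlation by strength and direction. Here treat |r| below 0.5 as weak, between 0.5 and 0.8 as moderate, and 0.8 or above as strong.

moderate positive

r = 0.75 > 0 so the relationship is positive.
|r| = 0.75, which falls in the moderate range.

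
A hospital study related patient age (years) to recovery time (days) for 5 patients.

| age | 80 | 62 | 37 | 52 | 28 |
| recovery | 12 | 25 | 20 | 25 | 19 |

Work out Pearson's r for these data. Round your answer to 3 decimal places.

-0.341

n = 5, Σx = 259, Σy = 101, Σx² = 15101, Σy² = 2155, Σxy = 5082
nΣxy − ΣxΣy = 25410 − 26159 = -749
nΣx² − (Σx)² = 75505 − 67081 = 8424; nΣy² − (Σy)² = 10775 − 10201 = 574
r = -749 / √(8424 × 574) = -749 / 2198.9488 ≈ -0.341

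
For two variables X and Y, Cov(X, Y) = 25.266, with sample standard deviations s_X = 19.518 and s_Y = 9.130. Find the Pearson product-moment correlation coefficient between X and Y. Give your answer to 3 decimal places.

0.142

r = Cov(X,Y) / (s_X · s_Y) = 25.266 / (19.518 × 9.130)
  = 25.266 / 178.1993 ≈ 0.142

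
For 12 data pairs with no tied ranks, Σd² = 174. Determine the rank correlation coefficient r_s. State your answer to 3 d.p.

0.392

ρ = 1 − 6Σd² / [n(n²−1)] = 1 − 6×174 / (12×143)
  = 1 − 1044/1716 = 1 − 0.6084 ≈ 0.392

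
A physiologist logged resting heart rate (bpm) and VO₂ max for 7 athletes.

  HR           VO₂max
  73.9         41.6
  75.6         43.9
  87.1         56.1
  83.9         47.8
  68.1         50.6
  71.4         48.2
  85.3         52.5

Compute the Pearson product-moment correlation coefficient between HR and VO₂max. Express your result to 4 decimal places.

n = 7, Σx = 545.3, Σy = 340.7, Σx² = 42813.85, Σy² = 16729.67, Σxy = 26655.4
nΣxy − ΣxΣy = 186587.8 − 185783.71 = 804.09
nΣx² − (Σx)² = 299696.95 − 297352.09 = 2344.86; nΣy² − (Σy)² = 117107.69 − 116076.49 = 1031.2
r = 804.09 / √(2344.86 × 1031.2) = 804.09 / 1554.9983 ≈ 0.5171

0.5171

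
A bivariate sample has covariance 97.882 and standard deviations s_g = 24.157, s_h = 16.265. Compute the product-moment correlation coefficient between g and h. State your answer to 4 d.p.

r = Cov(g,h) / (s_g · s_h) = 97.882 / (24.157 × 16.265)
  = 97.882 / 392.9136 ≈ 0.2491

0.2491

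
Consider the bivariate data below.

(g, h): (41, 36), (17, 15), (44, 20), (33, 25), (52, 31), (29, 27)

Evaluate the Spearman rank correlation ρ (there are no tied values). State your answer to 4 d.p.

Rank g: 4, 1, 5, 3, 6, 2
Rank h: 6, 1, 2, 3, 5, 4
d = rank(g) − rank(h): -2, 0, 3, 0, 1, -2; Σd² = 18
ρ = 1 − 6Σd² / [n(n²−1)] = 1 − 6×18 / (6×35) = 1 − 108/210 ≈ 0.4857

0.4857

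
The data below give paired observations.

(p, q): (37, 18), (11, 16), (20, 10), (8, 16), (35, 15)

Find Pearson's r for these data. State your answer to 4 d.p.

n = 5, Σp = 111, Σq = 75, Σp² = 3179, Σq² = 1161, Σpq = 1695
nΣpq − ΣpΣq = 8475 − 8325 = 150
nΣp² − (Σp)² = 15895 − 12321 = 3574; nΣq² − (Σq)² = 5805 − 5625 = 180
r = 150 / √(3574 × 180) = 150 / 802.0723 ≈ 0.1870

0.1870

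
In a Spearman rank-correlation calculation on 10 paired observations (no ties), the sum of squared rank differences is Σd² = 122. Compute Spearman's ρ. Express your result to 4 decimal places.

0.2606

ρ = 1 − 6Σd² / [n(n²−1)] = 1 − 6×122 / (10×99)
  = 1 − 732/990 = 1 − 0.73939 ≈ 0.2606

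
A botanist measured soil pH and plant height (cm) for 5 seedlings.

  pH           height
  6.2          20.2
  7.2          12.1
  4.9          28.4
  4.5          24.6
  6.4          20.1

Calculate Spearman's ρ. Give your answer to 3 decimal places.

-0.900

Rank pH: 3, 5, 2, 1, 4
Rank height: 3, 1, 5, 4, 2
d = rank(pH) − rank(height): 0, 4, -3, -3, 2; Σd² = 38
ρ = 1 − 6Σd² / [n(n²−1)] = 1 − 6×38 / (5×24) = 1 − 228/120 ≈ -0.900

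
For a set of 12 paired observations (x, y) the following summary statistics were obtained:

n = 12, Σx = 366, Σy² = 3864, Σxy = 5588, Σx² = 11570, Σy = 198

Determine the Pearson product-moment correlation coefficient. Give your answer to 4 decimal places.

-0.9149

r = (nΣxy − ΣxΣy) / √[(nΣx² − (Σx)²)(nΣy² − (Σy)²)]
Numerator: 12×5588 − 366×198 = -5412
Denominator: √[(138840 − 133956)(46368 − 39204)] = √[4884 × 7164] = 5915.1480
r = -5412 / 5915.1480 ≈ -0.9149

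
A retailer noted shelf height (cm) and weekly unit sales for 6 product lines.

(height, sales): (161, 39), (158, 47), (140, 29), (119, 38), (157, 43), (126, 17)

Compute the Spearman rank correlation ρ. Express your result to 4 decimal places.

0.6571

Rank height: 6, 5, 3, 1, 4, 2
Rank sales: 4, 6, 2, 3, 5, 1
d = rank(height) − rank(sales): 2, -1, 1, -2, -1, 1; Σd² = 12
ρ = 1 − 6Σd² / [n(n²−1)] = 1 − 6×12 / (6×35) = 1 − 72/210 ≈ 0.6571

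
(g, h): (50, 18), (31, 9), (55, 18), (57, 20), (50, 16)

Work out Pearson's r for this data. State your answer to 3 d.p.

n = 5, Σg = 243, Σh = 81, Σg² = 12235, Σh² = 1385, Σgh = 4109
nΣgh − ΣgΣh = 20545 − 19683 = 862
nΣg² − (Σg)² = 61175 − 59049 = 2126; nΣh² − (Σh)² = 6925 − 6561 = 364
r = 862 / √(2126 × 364) = 862 / 879.6954 ≈ 0.980

0.980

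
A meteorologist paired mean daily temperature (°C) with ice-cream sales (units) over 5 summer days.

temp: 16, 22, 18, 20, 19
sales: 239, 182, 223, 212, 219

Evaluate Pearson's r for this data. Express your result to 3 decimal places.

n = 5, Σx = 95, Σy = 1075, Σx² = 1825, Σy² = 232879, Σxy = 20243
nΣxy − ΣxΣy = 101215 − 102125 = -910
nΣx² − (Σx)² = 9125 − 9025 = 100; nΣy² − (Σy)² = 1164395 − 1155625 = 8770
r = -910 / √(100 × 8770) = -910 / 936.4828 ≈ -0.972

-0.972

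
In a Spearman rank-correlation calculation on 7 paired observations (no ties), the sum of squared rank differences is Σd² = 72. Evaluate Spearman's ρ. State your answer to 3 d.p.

-0.286

ρ = 1 − 6Σd² / [n(n²−1)] = 1 − 6×72 / (7×48)
  = 1 − 432/336 = 1 − 1.2857 ≈ -0.286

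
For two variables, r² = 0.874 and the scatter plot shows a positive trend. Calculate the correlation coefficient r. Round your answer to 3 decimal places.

0.935

|r| = √0.874 = 0.935
The association is positive, so r = 0.935.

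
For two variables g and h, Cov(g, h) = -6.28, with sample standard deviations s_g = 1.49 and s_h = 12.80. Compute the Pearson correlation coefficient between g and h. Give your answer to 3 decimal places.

r = Cov(g,h) / (s_g · s_h) = -6.28 / (1.49 × 12.80)
  = -6.28 / 19.0720 ≈ -0.329

-0.329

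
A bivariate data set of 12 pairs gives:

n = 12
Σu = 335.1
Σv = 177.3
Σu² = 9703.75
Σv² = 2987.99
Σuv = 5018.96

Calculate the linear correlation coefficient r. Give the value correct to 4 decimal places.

r = (nΣuv − ΣuΣv) / √[(nΣu² − (Σu)²)(nΣv² − (Σv)²)]
Numerator: 12×5018.96 − 335.1×177.3 = 814.29
Denominator: √[(116445 − 112292.01)(35855.88 − 31435.29)] = √[4152.99 × 4420.59] = 4284.7014
r = 814.29 / 4284.7014 ≈ 0.1900

0.1900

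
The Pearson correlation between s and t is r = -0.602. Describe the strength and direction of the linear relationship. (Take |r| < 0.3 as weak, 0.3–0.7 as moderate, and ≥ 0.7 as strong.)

r = -0.602 < 0 so the relationship is negative.
|r| = 0.602, which falls in the moderate range.

moderate negative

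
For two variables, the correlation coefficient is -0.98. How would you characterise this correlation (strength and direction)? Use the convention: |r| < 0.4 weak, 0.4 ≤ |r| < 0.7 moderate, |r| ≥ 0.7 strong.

strong negative

r = -0.98 < 0 so the relationship is negative.
|r| = 0.98, which falls in the strong range.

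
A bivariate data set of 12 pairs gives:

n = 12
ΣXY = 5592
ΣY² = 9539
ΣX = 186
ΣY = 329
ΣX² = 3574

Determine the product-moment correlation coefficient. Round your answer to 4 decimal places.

0.8225

r = (nΣXY − ΣXΣY) / √[(nΣX² − (ΣX)²)(nΣY² − (ΣY)²)]
Numerator: 12×5592 − 186×329 = 5910
Denominator: √[(42888 − 34596)(114468 − 108241)] = √[8292 × 6227] = 7185.7000
r = 5910 / 7185.7000 ≈ 0.8225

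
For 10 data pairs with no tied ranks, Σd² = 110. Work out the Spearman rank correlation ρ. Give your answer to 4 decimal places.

0.3333

ρ = 1 − 6Σd² / [n(n²−1)] = 1 − 6×110 / (10×99)
  = 1 − 660/990 = 1 − 0.66667 ≈ 0.3333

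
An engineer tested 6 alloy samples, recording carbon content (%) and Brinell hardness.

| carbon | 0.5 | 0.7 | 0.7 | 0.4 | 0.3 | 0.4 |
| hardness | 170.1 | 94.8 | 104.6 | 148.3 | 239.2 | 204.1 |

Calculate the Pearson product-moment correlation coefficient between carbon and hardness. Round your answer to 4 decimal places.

n = 6, Σx = 3, Σy = 961.1, Σx² = 1.64, Σy² = 169728.55, Σxy = 437.35
nΣxy − ΣxΣy = 2624.1 − 2883.3 = -259.2
nΣx² − (Σx)² = 9.84 − 9 = 0.84; nΣy² − (Σy)² = 1018371.3 − 923713.21 = 94658.09
r = -259.2 / √(0.84 × 94658.09) = -259.2 / 281.9801 ≈ -0.9192

-0.9192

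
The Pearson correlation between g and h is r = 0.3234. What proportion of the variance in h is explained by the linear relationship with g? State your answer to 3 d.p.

0.105

r² = (0.3234)² = 0.105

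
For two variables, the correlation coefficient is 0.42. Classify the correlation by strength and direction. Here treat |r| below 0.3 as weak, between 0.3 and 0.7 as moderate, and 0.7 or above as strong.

moderate positive

r = 0.42 > 0 so the relationship is positive.
|r| = 0.42, which falls in the moderate range.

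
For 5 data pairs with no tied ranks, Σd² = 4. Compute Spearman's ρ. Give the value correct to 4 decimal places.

0.8000

ρ = 1 − 6Σd² / [n(n²−1)] = 1 − 6×4 / (5×24)
  = 1 − 24/120 = 1 − 0.20000 ≈ 0.8000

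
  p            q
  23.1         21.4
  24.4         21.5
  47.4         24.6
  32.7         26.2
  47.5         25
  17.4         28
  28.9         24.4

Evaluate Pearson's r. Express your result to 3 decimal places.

0.059

n = 7, Σp = 221.4, Σq = 171.1, Σp² = 7839.24, Σq² = 4216.17, Σpq = 5421.58
nΣpq − ΣpΣq = 37951.06 − 37881.54 = 69.52
nΣp² − (Σp)² = 54874.68 − 49017.96 = 5856.72; nΣq² − (Σq)² = 29513.19 − 29275.21 = 237.98
r = 69.52 / √(5856.72 × 237.98) = 69.52 / 1180.5855 ≈ 0.059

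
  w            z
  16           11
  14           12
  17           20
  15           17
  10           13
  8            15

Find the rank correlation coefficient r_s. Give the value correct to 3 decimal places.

0.200

Rank w: 5, 3, 6, 4, 2, 1
Rank z: 1, 2, 6, 5, 3, 4
d = rank(w) − rank(z): 4, 1, 0, -1, -1, -3; Σd² = 28
ρ = 1 − 6Σd² / [n(n²−1)] = 1 − 6×28 / (6×35) = 1 − 168/210 ≈ 0.200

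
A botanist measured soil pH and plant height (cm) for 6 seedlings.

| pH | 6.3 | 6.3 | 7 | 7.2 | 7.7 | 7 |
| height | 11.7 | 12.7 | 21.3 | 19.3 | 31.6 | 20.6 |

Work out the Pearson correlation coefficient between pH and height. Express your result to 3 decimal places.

n = 6, Σx = 41.5, Σy = 117.2, Σx² = 288.51, Σy² = 2547.28, Σxy = 829.3
nΣxy − ΣxΣy = 4975.8 − 4863.8 = 112
nΣx² − (Σx)² = 1731.06 − 1722.25 = 8.81; nΣy² − (Σy)² = 15283.68 − 13735.84 = 1547.84
r = 112 / √(8.81 × 1547.84) = 112 / 116.7753 ≈ 0.959

0.959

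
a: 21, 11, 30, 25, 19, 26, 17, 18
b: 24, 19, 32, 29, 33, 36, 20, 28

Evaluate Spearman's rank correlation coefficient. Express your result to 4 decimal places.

0.7619

Rank a: 5, 1, 8, 6, 4, 7, 2, 3
Rank b: 3, 1, 6, 5, 7, 8, 2, 4
d = rank(a) − rank(b): 2, 0, 2, 1, -3, -1, 0, -1; Σd² = 20
ρ = 1 − 6Σd² / [n(n²−1)] = 1 − 6×20 / (8×63) = 1 − 120/504 ≈ 0.7619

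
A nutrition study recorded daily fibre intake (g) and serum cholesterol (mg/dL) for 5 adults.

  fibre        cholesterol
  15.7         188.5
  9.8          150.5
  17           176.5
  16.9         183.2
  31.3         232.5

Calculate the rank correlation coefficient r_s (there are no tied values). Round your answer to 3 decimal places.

0.600

Rank fibre: 2, 1, 4, 3, 5
Rank cholesterol: 4, 1, 2, 3, 5
d = rank(fibre) − rank(cholesterol): -2, 0, 2, 0, 0; Σd² = 8
ρ = 1 − 6Σd² / [n(n²−1)] = 1 − 6×8 / (5×24) = 1 − 48/120 ≈ 0.600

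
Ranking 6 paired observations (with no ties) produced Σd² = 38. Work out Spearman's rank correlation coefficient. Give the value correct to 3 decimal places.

ρ = 1 − 6Σd² / [n(n²−1)] = 1 − 6×38 / (6×35)
  = 1 − 228/210 = 1 − 1.0857 ≈ -0.086

-0.086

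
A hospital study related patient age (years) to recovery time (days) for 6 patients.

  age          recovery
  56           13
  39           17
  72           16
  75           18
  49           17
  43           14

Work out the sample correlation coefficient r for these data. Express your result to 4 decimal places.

n = 6, Σx = 334, Σy = 95, Σx² = 19716, Σy² = 1523, Σxy = 5328
nΣxy − ΣxΣy = 31968 − 31730 = 238
nΣx² − (Σx)² = 118296 − 111556 = 6740; nΣy² − (Σy)² = 9138 − 9025 = 113
r = 238 / √(6740 × 113) = 238 / 872.7084 ≈ 0.2727

0.2727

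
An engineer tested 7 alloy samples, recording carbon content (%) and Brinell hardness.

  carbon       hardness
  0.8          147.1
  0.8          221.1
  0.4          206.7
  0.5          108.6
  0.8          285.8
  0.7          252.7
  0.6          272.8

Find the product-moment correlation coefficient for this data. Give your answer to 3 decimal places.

n = 7, Σx = 4.6, Σy = 1494.8, Σx² = 3.18, Σy² = 345001.24, Σxy = 1000.75
nΣxy − ΣxΣy = 7005.25 − 6876.08 = 129.17
nΣx² − (Σx)² = 22.26 − 21.16 = 1.1; nΣy² − (Σy)² = 2415008.68 − 2234427.04 = 180581.64
r = 129.17 / √(1.1 × 180581.64) = 129.17 / 445.6903 ≈ 0.290

0.290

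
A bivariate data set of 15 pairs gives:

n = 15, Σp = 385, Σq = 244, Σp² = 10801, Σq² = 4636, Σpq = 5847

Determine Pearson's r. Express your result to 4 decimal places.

r = (nΣpq − ΣpΣq) / √[(nΣp² − (Σp)²)(nΣq² − (Σq)²)]
Numerator: 15×5847 − 385×244 = -6235
Denominator: √[(162015 − 148225)(69540 − 59536)] = √[13790 × 10004] = 11745.4315
r = -6235 / 11745.4315 ≈ -0.5308

-0.5308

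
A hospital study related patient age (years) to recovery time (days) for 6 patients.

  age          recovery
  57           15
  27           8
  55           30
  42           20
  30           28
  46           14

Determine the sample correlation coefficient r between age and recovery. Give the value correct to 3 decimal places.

0.224

n = 6, Σx = 257, Σy = 115, Σx² = 11783, Σy² = 2569, Σxy = 5045
nΣxy − ΣxΣy = 30270 − 29555 = 715
nΣx² − (Σx)² = 70698 − 66049 = 4649; nΣy² − (Σy)² = 15414 − 13225 = 2189
r = 715 / √(4649 × 2189) = 715 / 3190.0879 ≈ 0.224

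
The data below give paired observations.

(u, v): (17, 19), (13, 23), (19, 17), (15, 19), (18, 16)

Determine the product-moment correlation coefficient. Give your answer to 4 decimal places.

n = 5, Σu = 82, Σv = 94, Σu² = 1368, Σv² = 1796, Σuv = 1518
nΣuv − ΣuΣv = 7590 − 7708 = -118
nΣu² − (Σu)² = 6840 − 6724 = 116; nΣv² − (Σv)² = 8980 − 8836 = 144
r = -118 / √(116 × 144) = -118 / 129.2440 ≈ -0.9130

-0.9130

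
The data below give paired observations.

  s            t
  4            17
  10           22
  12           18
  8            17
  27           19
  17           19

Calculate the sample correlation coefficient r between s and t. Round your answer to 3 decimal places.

n = 6, Σs = 78, Σt = 112, Σs² = 1342, Σt² = 2108, Σst = 1476
nΣst − ΣsΣt = 8856 − 8736 = 120
nΣs² − (Σs)² = 8052 − 6084 = 1968; nΣt² − (Σt)² = 12648 − 12544 = 104
r = 120 / √(1968 × 104) = 120 / 452.4069 ≈ 0.265

0.265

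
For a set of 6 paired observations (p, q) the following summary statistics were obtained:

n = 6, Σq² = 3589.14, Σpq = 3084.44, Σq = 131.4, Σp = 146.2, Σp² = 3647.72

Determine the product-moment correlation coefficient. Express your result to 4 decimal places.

r = (nΣpq − ΣpΣq) / √[(nΣp² − (Σp)²)(nΣq² − (Σq)²)]
Numerator: 6×3084.44 − 146.2×131.4 = -704.04
Denominator: √[(21886.32 − 21374.44)(21534.84 − 17265.96)] = √[511.88 × 4268.88] = 1478.2267
r = -704.04 / 1478.2267 ≈ -0.4763

-0.4763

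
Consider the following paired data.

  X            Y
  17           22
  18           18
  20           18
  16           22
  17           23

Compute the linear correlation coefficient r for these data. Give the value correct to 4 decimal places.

n = 5, ΣX = 88, ΣY = 103, ΣX² = 1558, ΣY² = 2145, ΣXY = 1801
nΣXY − ΣXΣY = 9005 − 9064 = -59
nΣX² − (ΣX)² = 7790 − 7744 = 46; nΣY² − (ΣY)² = 10725 − 10609 = 116
r = -59 / √(46 × 116) = -59 / 73.0479 ≈ -0.8077

-0.8077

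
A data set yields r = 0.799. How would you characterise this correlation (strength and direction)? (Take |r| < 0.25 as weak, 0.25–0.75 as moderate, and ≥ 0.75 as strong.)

strong positive

r = 0.799 > 0 so the relationship is positive.
|r| = 0.799, which falls in the strong range.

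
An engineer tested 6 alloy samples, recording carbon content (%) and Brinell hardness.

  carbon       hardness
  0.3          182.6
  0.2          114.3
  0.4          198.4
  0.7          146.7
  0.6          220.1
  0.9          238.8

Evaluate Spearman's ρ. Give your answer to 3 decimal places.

Rank carbon: 2, 1, 3, 5, 4, 6
Rank hardness: 3, 1, 4, 2, 5, 6
d = rank(carbon) − rank(hardness): -1, 0, -1, 3, -1, 0; Σd² = 12
ρ = 1 − 6Σd² / [n(n²−1)] = 1 − 6×12 / (6×35) = 1 − 72/210 ≈ 0.657

0.657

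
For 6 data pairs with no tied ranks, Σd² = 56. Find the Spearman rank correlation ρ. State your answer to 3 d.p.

ρ = 1 − 6Σd² / [n(n²−1)] = 1 − 6×56 / (6×35)
  = 1 − 336/210 = 1 − 1.6000 ≈ -0.600

-0.600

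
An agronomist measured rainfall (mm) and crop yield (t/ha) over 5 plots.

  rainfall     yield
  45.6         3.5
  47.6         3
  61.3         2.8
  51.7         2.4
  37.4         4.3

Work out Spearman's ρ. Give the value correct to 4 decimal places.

Rank rainfall: 2, 3, 5, 4, 1
Rank yield: 4, 3, 2, 1, 5
d = rank(rainfall) − rank(yield): -2, 0, 3, 3, -4; Σd² = 38
ρ = 1 − 6Σd² / [n(n²−1)] = 1 − 6×38 / (5×24) = 1 − 228/120 ≈ -0.9000

-0.9000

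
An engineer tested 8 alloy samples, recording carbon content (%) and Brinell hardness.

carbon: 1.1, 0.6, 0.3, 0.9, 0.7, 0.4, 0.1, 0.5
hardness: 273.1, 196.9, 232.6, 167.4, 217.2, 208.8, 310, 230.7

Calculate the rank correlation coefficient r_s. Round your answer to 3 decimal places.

-0.381

Rank carbon: 8, 5, 2, 7, 6, 3, 1, 4
Rank hardness: 7, 2, 6, 1, 4, 3, 8, 5
d = rank(carbon) − rank(hardness): 1, 3, -4, 6, 2, 0, -7, -1; Σd² = 116
ρ = 1 − 6Σd² / [n(n²−1)] = 1 − 6×116 / (8×63) = 1 − 696/504 ≈ -0.381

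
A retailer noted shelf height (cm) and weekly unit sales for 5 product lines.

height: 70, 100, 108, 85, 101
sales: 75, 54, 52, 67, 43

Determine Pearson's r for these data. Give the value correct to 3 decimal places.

n = 5, Σx = 464, Σy = 291, Σx² = 43990, Σy² = 17583, Σxy = 26304
nΣxy − ΣxΣy = 131520 − 135024 = -3504
nΣx² − (Σx)² = 219950 − 215296 = 4654; nΣy² − (Σy)² = 87915 − 84681 = 3234
r = -3504 / √(4654 × 3234) = -3504 / 3879.5665 ≈ -0.903

-0.903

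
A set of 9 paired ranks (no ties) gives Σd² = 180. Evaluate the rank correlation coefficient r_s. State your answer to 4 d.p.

-0.5000

ρ = 1 − 6Σd² / [n(n²−1)] = 1 − 6×180 / (9×80)
  = 1 − 1080/720 = 1 − 1.50000 ≈ -0.5000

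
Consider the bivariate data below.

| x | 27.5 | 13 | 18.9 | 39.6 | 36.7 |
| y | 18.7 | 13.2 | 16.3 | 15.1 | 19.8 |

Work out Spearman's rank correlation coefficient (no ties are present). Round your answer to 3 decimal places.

0.400

Rank x: 3, 1, 2, 5, 4
Rank y: 4, 1, 3, 2, 5
d = rank(x) − rank(y): -1, 0, -1, 3, -1; Σd² = 12
ρ = 1 − 6Σd² / [n(n²−1)] = 1 − 6×12 / (5×24) = 1 − 72/120 ≈ 0.400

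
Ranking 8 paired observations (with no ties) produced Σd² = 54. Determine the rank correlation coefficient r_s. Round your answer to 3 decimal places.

0.357

ρ = 1 − 6Σd² / [n(n²−1)] = 1 − 6×54 / (8×63)
  = 1 − 324/504 = 1 − 0.6429 ≈ 0.357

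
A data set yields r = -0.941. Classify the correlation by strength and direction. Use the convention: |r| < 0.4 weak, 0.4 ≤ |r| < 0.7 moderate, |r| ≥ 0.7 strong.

strong negative

r = -0.941 < 0 so the relationship is negative.
|r| = 0.941, which falls in the strong range.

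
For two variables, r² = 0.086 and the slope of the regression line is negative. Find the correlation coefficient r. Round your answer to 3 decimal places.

-0.293

|r| = √0.086 = 0.293
The association is negative, so r = −0.293.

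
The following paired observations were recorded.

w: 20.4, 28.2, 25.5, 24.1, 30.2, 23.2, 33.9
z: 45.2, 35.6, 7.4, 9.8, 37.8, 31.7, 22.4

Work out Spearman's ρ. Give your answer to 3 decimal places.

-0.179

Rank w: 1, 5, 4, 3, 6, 2, 7
Rank z: 7, 5, 1, 2, 6, 4, 3
d = rank(w) − rank(z): -6, 0, 3, 1, 0, -2, 4; Σd² = 66
ρ = 1 − 6Σd² / [n(n²−1)] = 1 − 6×66 / (7×48) = 1 − 396/336 ≈ -0.179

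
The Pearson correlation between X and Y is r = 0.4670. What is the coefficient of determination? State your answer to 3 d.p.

r² = (0.4670)² = 0.218

0.218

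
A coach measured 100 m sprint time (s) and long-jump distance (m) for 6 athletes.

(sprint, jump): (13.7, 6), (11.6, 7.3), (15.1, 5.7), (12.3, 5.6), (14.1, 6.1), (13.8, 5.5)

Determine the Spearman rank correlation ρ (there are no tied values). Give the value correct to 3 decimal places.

Rank sprint: 3, 1, 6, 2, 5, 4
Rank jump: 4, 6, 3, 2, 5, 1
d = rank(sprint) − rank(jump): -1, -5, 3, 0, 0, 3; Σd² = 44
ρ = 1 − 6Σd² / [n(n²−1)] = 1 − 6×44 / (6×35) = 1 − 264/210 ≈ -0.257

-0.257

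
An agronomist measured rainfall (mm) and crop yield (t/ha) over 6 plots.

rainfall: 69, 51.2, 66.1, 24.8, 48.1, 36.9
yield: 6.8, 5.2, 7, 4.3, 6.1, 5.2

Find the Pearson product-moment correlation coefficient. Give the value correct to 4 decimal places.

0.9317

n = 6, Σx = 296.1, Σy = 34.6, Σx² = 16041.91, Σy² = 205.02, Σxy = 1790.07
nΣxy − ΣxΣy = 10740.42 − 10245.06 = 495.36
nΣx² − (Σx)² = 96251.46 − 87675.21 = 8576.25; nΣy² − (Σy)² = 1230.12 − 1197.16 = 32.96
r = 495.36 / √(8576.25 × 32.96) = 495.36 / 531.6702 ≈ 0.9317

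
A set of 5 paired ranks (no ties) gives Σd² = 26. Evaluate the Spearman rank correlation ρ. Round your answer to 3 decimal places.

ρ = 1 − 6Σd² / [n(n²−1)] = 1 − 6×26 / (5×24)
  = 1 − 156/120 = 1 − 1.3000 ≈ -0.300

-0.300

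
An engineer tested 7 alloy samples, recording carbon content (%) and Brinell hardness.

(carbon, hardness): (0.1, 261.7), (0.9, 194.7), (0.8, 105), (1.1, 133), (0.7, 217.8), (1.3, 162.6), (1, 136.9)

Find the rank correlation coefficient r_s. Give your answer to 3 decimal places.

Rank carbon: 1, 4, 3, 6, 2, 7, 5
Rank hardness: 7, 5, 1, 2, 6, 4, 3
d = rank(carbon) − rank(hardness): -6, -1, 2, 4, -4, 3, 2; Σd² = 86
ρ = 1 − 6Σd² / [n(n²−1)] = 1 − 6×86 / (7×48) = 1 − 516/336 ≈ -0.536

-0.536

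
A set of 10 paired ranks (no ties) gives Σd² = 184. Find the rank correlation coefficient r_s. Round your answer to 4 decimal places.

-0.1152

ρ = 1 − 6Σd² / [n(n²−1)] = 1 − 6×184 / (10×99)
  = 1 − 1104/990 = 1 − 1.11515 ≈ -0.1152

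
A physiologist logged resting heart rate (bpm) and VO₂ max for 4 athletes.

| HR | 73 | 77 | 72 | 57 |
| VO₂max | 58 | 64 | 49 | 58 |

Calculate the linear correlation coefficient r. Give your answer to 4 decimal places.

n = 4, Σx = 279, Σy = 229, Σx² = 19691, Σy² = 13225, Σxy = 15996
nΣxy − ΣxΣy = 63984 − 63891 = 93
nΣx² − (Σx)² = 78764 − 77841 = 923; nΣy² − (Σy)² = 52900 − 52441 = 459
r = 93 / √(923 × 459) = 93 / 650.8894 ≈ 0.1429

0.1429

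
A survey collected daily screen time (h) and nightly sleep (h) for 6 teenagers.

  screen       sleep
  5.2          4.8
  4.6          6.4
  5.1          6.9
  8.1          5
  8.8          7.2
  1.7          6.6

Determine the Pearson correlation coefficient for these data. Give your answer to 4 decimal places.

-0.1045

n = 6, Σx = 33.5, Σy = 36.9, Σx² = 220.15, Σy² = 232.01, Σxy = 204.67
nΣxy − ΣxΣy = 1228.02 − 1236.15 = -8.13
nΣx² − (Σx)² = 1320.9 − 1122.25 = 198.65; nΣy² − (Σy)² = 1392.06 − 1361.61 = 30.45
r = -8.13 / √(198.65 × 30.45) = -8.13 / 77.7746 ≈ -0.1045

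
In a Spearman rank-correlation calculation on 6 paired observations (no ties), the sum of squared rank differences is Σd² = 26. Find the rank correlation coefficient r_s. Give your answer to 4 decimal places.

0.2571

ρ = 1 − 6Σd² / [n(n²−1)] = 1 − 6×26 / (6×35)
  = 1 − 156/210 = 1 − 0.74286 ≈ 0.2571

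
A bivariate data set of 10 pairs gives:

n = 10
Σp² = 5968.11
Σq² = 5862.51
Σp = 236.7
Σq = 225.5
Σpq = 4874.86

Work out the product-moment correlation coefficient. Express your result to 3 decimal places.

r = (nΣpq − ΣpΣq) / √[(nΣp² − (Σp)²)(nΣq² − (Σq)²)]
Numerator: 10×4874.86 − 236.7×225.5 = -4627.25
Denominator: √[(59681.1 − 56026.89)(58625.1 − 50850.25)] = √[3654.21 × 7774.85] = 5330.1909
r = -4627.25 / 5330.1909 ≈ -0.868

-0.868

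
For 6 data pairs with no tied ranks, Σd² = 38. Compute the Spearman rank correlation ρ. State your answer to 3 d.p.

-0.086

ρ = 1 − 6Σd² / [n(n²−1)] = 1 − 6×38 / (6×35)
  = 1 − 228/210 = 1 − 1.0857 ≈ -0.086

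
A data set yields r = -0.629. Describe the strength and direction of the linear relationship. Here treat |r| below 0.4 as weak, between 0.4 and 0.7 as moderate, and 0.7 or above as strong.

r = -0.629 < 0 so the relationship is negative.
|r| = 0.629, which falls in the moderate range.

moderate negative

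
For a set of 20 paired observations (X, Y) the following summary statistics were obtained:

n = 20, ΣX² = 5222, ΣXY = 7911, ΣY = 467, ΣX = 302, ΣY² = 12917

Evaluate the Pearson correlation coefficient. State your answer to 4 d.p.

0.7446

r = (nΣXY − ΣXΣY) / √[(nΣX² − (ΣX)²)(nΣY² − (ΣY)²)]
Numerator: 20×7911 − 302×467 = 17186
Denominator: √[(104440 − 91204)(258340 − 218089)] = √[13236 × 40251] = 23081.6428
r = 17186 / 23081.6428 ≈ 0.7446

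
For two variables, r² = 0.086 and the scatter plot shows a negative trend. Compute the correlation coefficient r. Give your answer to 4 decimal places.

|r| = √0.086 = 0.2933
The association is negative, so r = −0.2933.

-0.2933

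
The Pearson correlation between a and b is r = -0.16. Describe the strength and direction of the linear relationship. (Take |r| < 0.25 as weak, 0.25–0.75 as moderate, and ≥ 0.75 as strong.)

weak negative

r = -0.16 < 0 so the relationship is negative.
|r| = 0.16, which falls in the weak range.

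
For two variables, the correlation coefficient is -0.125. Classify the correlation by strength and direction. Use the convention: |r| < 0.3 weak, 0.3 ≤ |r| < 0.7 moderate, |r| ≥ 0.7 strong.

r = -0.125 < 0 so the relationship is negative.
|r| = 0.125, which falls in the weak range.

weak negative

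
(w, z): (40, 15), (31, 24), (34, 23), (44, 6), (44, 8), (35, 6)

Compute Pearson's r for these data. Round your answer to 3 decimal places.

n = 6, Σw = 228, Σz = 82, Σw² = 8814, Σz² = 1466, Σwz = 2952
nΣwz − ΣwΣz = 17712 − 18696 = -984
nΣw² − (Σw)² = 52884 − 51984 = 900; nΣz² − (Σz)² = 8796 − 6724 = 2072
r = -984 / √(900 × 2072) = -984 / 1365.5768 ≈ -0.721

-0.721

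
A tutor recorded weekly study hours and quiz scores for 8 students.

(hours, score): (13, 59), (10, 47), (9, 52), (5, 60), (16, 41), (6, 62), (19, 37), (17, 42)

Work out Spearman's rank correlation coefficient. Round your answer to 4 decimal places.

Rank hours: 5, 4, 3, 1, 6, 2, 8, 7
Rank score: 6, 4, 5, 7, 2, 8, 1, 3
d = rank(hours) − rank(score): -1, 0, -2, -6, 4, -6, 7, 4; Σd² = 158
ρ = 1 − 6Σd² / [n(n²−1)] = 1 − 6×158 / (8×63) = 1 − 948/504 ≈ -0.8810

-0.8810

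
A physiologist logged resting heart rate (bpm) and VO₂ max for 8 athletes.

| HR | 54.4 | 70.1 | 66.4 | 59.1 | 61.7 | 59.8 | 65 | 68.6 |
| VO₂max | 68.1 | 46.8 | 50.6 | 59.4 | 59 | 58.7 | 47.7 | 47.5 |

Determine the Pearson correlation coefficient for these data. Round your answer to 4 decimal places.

-0.9620

n = 8, Σx = 505.1, Σy = 437.8, Σx² = 32089.03, Σy² = 24374.8, Σxy = 27365.26
nΣxy − ΣxΣy = 218922.08 − 221132.78 = -2210.7
nΣx² − (Σx)² = 256712.24 − 255126.01 = 1586.23; nΣy² − (Σy)² = 194998.4 − 191668.84 = 3329.56
r = -2210.7 / √(1586.23 × 3329.56) = -2210.7 / 2298.1401 ≈ -0.9620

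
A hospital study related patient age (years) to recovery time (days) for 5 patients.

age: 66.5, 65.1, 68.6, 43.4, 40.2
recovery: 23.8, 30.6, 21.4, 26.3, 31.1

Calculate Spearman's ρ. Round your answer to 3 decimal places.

Rank age: 4, 3, 5, 2, 1
Rank recovery: 2, 4, 1, 3, 5
d = rank(age) − rank(recovery): 2, -1, 4, -1, -4; Σd² = 38
ρ = 1 − 6Σd² / [n(n²−1)] = 1 − 6×38 / (5×24) = 1 − 228/120 ≈ -0.900

-0.900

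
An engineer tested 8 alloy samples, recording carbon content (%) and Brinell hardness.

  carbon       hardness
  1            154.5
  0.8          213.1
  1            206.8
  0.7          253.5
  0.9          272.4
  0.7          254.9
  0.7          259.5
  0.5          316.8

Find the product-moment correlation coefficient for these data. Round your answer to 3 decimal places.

-0.812

n = 8, Σx = 6.3, Σy = 1931.5, Σx² = 5.17, Σy² = 483188.61, Σxy = 1472.87
nΣxy − ΣxΣy = 11782.96 − 12168.45 = -385.49
nΣx² − (Σx)² = 41.36 − 39.69 = 1.67; nΣy² − (Σy)² = 3865508.88 − 3730692.25 = 134816.63
r = -385.49 / √(1.67 × 134816.63) = -385.49 / 474.4932 ≈ -0.812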